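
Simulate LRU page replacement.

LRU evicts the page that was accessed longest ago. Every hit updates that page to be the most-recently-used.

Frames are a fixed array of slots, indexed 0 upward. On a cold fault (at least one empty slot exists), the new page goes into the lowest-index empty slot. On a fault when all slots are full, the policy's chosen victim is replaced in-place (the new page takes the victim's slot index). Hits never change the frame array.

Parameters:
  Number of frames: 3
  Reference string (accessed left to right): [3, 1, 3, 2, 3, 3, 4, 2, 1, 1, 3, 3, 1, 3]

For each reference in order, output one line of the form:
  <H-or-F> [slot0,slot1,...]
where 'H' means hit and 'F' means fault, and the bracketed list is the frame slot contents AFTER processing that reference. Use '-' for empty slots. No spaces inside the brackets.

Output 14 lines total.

F [3,-,-]
F [3,1,-]
H [3,1,-]
F [3,1,2]
H [3,1,2]
H [3,1,2]
F [3,4,2]
H [3,4,2]
F [1,4,2]
H [1,4,2]
F [1,3,2]
H [1,3,2]
H [1,3,2]
H [1,3,2]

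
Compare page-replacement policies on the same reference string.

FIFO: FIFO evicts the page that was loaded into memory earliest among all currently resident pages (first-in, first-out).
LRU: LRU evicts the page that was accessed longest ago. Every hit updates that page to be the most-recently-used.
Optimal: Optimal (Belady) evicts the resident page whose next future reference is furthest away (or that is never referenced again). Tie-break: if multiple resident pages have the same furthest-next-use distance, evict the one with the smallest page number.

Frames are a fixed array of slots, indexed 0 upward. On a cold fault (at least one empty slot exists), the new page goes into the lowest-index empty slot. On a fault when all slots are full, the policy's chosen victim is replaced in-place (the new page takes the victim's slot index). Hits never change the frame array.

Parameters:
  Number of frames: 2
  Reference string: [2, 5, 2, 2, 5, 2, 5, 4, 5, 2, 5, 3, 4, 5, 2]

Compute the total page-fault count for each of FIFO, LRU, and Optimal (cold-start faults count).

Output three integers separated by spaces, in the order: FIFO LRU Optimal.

Answer: 9 8 7

Derivation:
--- FIFO ---
  step 0: ref 2 -> FAULT, frames=[2,-] (faults so far: 1)
  step 1: ref 5 -> FAULT, frames=[2,5] (faults so far: 2)
  step 2: ref 2 -> HIT, frames=[2,5] (faults so far: 2)
  step 3: ref 2 -> HIT, frames=[2,5] (faults so far: 2)
  step 4: ref 5 -> HIT, frames=[2,5] (faults so far: 2)
  step 5: ref 2 -> HIT, frames=[2,5] (faults so far: 2)
  step 6: ref 5 -> HIT, frames=[2,5] (faults so far: 2)
  step 7: ref 4 -> FAULT, evict 2, frames=[4,5] (faults so far: 3)
  step 8: ref 5 -> HIT, frames=[4,5] (faults so far: 3)
  step 9: ref 2 -> FAULT, evict 5, frames=[4,2] (faults so far: 4)
  step 10: ref 5 -> FAULT, evict 4, frames=[5,2] (faults so far: 5)
  step 11: ref 3 -> FAULT, evict 2, frames=[5,3] (faults so far: 6)
  step 12: ref 4 -> FAULT, evict 5, frames=[4,3] (faults so far: 7)
  step 13: ref 5 -> FAULT, evict 3, frames=[4,5] (faults so far: 8)
  step 14: ref 2 -> FAULT, evict 4, frames=[2,5] (faults so far: 9)
  FIFO total faults: 9
--- LRU ---
  step 0: ref 2 -> FAULT, frames=[2,-] (faults so far: 1)
  step 1: ref 5 -> FAULT, frames=[2,5] (faults so far: 2)
  step 2: ref 2 -> HIT, frames=[2,5] (faults so far: 2)
  step 3: ref 2 -> HIT, frames=[2,5] (faults so far: 2)
  step 4: ref 5 -> HIT, frames=[2,5] (faults so far: 2)
  step 5: ref 2 -> HIT, frames=[2,5] (faults so far: 2)
  step 6: ref 5 -> HIT, frames=[2,5] (faults so far: 2)
  step 7: ref 4 -> FAULT, evict 2, frames=[4,5] (faults so far: 3)
  step 8: ref 5 -> HIT, frames=[4,5] (faults so far: 3)
  step 9: ref 2 -> FAULT, evict 4, frames=[2,5] (faults so far: 4)
  step 10: ref 5 -> HIT, frames=[2,5] (faults so far: 4)
  step 11: ref 3 -> FAULT, evict 2, frames=[3,5] (faults so far: 5)
  step 12: ref 4 -> FAULT, evict 5, frames=[3,4] (faults so far: 6)
  step 13: ref 5 -> FAULT, evict 3, frames=[5,4] (faults so far: 7)
  step 14: ref 2 -> FAULT, evict 4, frames=[5,2] (faults so far: 8)
  LRU total faults: 8
--- Optimal ---
  step 0: ref 2 -> FAULT, frames=[2,-] (faults so far: 1)
  step 1: ref 5 -> FAULT, frames=[2,5] (faults so far: 2)
  step 2: ref 2 -> HIT, frames=[2,5] (faults so far: 2)
  step 3: ref 2 -> HIT, frames=[2,5] (faults so far: 2)
  step 4: ref 5 -> HIT, frames=[2,5] (faults so far: 2)
  step 5: ref 2 -> HIT, frames=[2,5] (faults so far: 2)
  step 6: ref 5 -> HIT, frames=[2,5] (faults so far: 2)
  step 7: ref 4 -> FAULT, evict 2, frames=[4,5] (faults so far: 3)
  step 8: ref 5 -> HIT, frames=[4,5] (faults so far: 3)
  step 9: ref 2 -> FAULT, evict 4, frames=[2,5] (faults so far: 4)
  step 10: ref 5 -> HIT, frames=[2,5] (faults so far: 4)
  step 11: ref 3 -> FAULT, evict 2, frames=[3,5] (faults so far: 5)
  step 12: ref 4 -> FAULT, evict 3, frames=[4,5] (faults so far: 6)
  step 13: ref 5 -> HIT, frames=[4,5] (faults so far: 6)
  step 14: ref 2 -> FAULT, evict 4, frames=[2,5] (faults so far: 7)
  Optimal total faults: 7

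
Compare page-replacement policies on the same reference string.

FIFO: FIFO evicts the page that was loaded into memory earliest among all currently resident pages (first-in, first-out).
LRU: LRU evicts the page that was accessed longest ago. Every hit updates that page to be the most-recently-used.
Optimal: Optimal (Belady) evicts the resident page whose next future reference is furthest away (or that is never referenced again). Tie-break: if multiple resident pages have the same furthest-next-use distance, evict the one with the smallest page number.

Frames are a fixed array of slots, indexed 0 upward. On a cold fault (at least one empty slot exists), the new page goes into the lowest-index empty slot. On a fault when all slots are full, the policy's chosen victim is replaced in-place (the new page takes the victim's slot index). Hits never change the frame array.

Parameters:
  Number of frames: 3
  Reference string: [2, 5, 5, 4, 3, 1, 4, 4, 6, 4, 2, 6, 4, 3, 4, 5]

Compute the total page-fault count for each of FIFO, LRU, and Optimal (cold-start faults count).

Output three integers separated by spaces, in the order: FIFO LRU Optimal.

Answer: 10 9 8

Derivation:
--- FIFO ---
  step 0: ref 2 -> FAULT, frames=[2,-,-] (faults so far: 1)
  step 1: ref 5 -> FAULT, frames=[2,5,-] (faults so far: 2)
  step 2: ref 5 -> HIT, frames=[2,5,-] (faults so far: 2)
  step 3: ref 4 -> FAULT, frames=[2,5,4] (faults so far: 3)
  step 4: ref 3 -> FAULT, evict 2, frames=[3,5,4] (faults so far: 4)
  step 5: ref 1 -> FAULT, evict 5, frames=[3,1,4] (faults so far: 5)
  step 6: ref 4 -> HIT, frames=[3,1,4] (faults so far: 5)
  step 7: ref 4 -> HIT, frames=[3,1,4] (faults so far: 5)
  step 8: ref 6 -> FAULT, evict 4, frames=[3,1,6] (faults so far: 6)
  step 9: ref 4 -> FAULT, evict 3, frames=[4,1,6] (faults so far: 7)
  step 10: ref 2 -> FAULT, evict 1, frames=[4,2,6] (faults so far: 8)
  step 11: ref 6 -> HIT, frames=[4,2,6] (faults so far: 8)
  step 12: ref 4 -> HIT, frames=[4,2,6] (faults so far: 8)
  step 13: ref 3 -> FAULT, evict 6, frames=[4,2,3] (faults so far: 9)
  step 14: ref 4 -> HIT, frames=[4,2,3] (faults so far: 9)
  step 15: ref 5 -> FAULT, evict 4, frames=[5,2,3] (faults so far: 10)
  FIFO total faults: 10
--- LRU ---
  step 0: ref 2 -> FAULT, frames=[2,-,-] (faults so far: 1)
  step 1: ref 5 -> FAULT, frames=[2,5,-] (faults so far: 2)
  step 2: ref 5 -> HIT, frames=[2,5,-] (faults so far: 2)
  step 3: ref 4 -> FAULT, frames=[2,5,4] (faults so far: 3)
  step 4: ref 3 -> FAULT, evict 2, frames=[3,5,4] (faults so far: 4)
  step 5: ref 1 -> FAULT, evict 5, frames=[3,1,4] (faults so far: 5)
  step 6: ref 4 -> HIT, frames=[3,1,4] (faults so far: 5)
  step 7: ref 4 -> HIT, frames=[3,1,4] (faults so far: 5)
  step 8: ref 6 -> FAULT, evict 3, frames=[6,1,4] (faults so far: 6)
  step 9: ref 4 -> HIT, frames=[6,1,4] (faults so far: 6)
  step 10: ref 2 -> FAULT, evict 1, frames=[6,2,4] (faults so far: 7)
  step 11: ref 6 -> HIT, frames=[6,2,4] (faults so far: 7)
  step 12: ref 4 -> HIT, frames=[6,2,4] (faults so far: 7)
  step 13: ref 3 -> FAULT, evict 2, frames=[6,3,4] (faults so far: 8)
  step 14: ref 4 -> HIT, frames=[6,3,4] (faults so far: 8)
  step 15: ref 5 -> FAULT, evict 6, frames=[5,3,4] (faults so far: 9)
  LRU total faults: 9
--- Optimal ---
  step 0: ref 2 -> FAULT, frames=[2,-,-] (faults so far: 1)
  step 1: ref 5 -> FAULT, frames=[2,5,-] (faults so far: 2)
  step 2: ref 5 -> HIT, frames=[2,5,-] (faults so far: 2)
  step 3: ref 4 -> FAULT, frames=[2,5,4] (faults so far: 3)
  step 4: ref 3 -> FAULT, evict 5, frames=[2,3,4] (faults so far: 4)
  step 5: ref 1 -> FAULT, evict 3, frames=[2,1,4] (faults so far: 5)
  step 6: ref 4 -> HIT, frames=[2,1,4] (faults so far: 5)
  step 7: ref 4 -> HIT, frames=[2,1,4] (faults so far: 5)
  step 8: ref 6 -> FAULT, evict 1, frames=[2,6,4] (faults so far: 6)
  step 9: ref 4 -> HIT, frames=[2,6,4] (faults so far: 6)
  step 10: ref 2 -> HIT, frames=[2,6,4] (faults so far: 6)
  step 11: ref 6 -> HIT, frames=[2,6,4] (faults so far: 6)
  step 12: ref 4 -> HIT, frames=[2,6,4] (faults so far: 6)
  step 13: ref 3 -> FAULT, evict 2, frames=[3,6,4] (faults so far: 7)
  step 14: ref 4 -> HIT, frames=[3,6,4] (faults so far: 7)
  step 15: ref 5 -> FAULT, evict 3, frames=[5,6,4] (faults so far: 8)
  Optimal total faults: 8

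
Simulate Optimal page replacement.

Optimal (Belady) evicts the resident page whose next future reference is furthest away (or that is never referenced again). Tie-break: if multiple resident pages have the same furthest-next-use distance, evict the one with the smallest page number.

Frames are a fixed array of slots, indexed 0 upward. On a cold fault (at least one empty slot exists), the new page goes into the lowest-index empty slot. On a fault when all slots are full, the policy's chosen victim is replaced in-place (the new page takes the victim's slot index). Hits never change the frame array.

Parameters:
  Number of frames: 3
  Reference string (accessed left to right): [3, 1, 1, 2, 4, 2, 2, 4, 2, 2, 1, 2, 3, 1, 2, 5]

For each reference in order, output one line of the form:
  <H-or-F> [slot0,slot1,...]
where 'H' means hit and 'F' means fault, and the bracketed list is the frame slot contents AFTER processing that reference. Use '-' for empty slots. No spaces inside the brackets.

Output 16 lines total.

F [3,-,-]
F [3,1,-]
H [3,1,-]
F [3,1,2]
F [4,1,2]
H [4,1,2]
H [4,1,2]
H [4,1,2]
H [4,1,2]
H [4,1,2]
H [4,1,2]
H [4,1,2]
F [3,1,2]
H [3,1,2]
H [3,1,2]
F [3,5,2]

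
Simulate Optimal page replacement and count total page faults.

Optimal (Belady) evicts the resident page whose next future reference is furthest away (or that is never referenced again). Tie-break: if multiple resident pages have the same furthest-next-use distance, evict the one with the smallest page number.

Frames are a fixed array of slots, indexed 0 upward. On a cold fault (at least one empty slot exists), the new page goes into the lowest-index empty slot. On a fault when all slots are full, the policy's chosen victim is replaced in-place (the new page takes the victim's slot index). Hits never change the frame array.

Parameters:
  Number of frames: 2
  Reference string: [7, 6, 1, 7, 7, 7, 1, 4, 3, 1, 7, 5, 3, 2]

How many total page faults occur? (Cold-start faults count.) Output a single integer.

Step 0: ref 7 → FAULT, frames=[7,-]
Step 1: ref 6 → FAULT, frames=[7,6]
Step 2: ref 1 → FAULT (evict 6), frames=[7,1]
Step 3: ref 7 → HIT, frames=[7,1]
Step 4: ref 7 → HIT, frames=[7,1]
Step 5: ref 7 → HIT, frames=[7,1]
Step 6: ref 1 → HIT, frames=[7,1]
Step 7: ref 4 → FAULT (evict 7), frames=[4,1]
Step 8: ref 3 → FAULT (evict 4), frames=[3,1]
Step 9: ref 1 → HIT, frames=[3,1]
Step 10: ref 7 → FAULT (evict 1), frames=[3,7]
Step 11: ref 5 → FAULT (evict 7), frames=[3,5]
Step 12: ref 3 → HIT, frames=[3,5]
Step 13: ref 2 → FAULT (evict 3), frames=[2,5]
Total faults: 8

Answer: 8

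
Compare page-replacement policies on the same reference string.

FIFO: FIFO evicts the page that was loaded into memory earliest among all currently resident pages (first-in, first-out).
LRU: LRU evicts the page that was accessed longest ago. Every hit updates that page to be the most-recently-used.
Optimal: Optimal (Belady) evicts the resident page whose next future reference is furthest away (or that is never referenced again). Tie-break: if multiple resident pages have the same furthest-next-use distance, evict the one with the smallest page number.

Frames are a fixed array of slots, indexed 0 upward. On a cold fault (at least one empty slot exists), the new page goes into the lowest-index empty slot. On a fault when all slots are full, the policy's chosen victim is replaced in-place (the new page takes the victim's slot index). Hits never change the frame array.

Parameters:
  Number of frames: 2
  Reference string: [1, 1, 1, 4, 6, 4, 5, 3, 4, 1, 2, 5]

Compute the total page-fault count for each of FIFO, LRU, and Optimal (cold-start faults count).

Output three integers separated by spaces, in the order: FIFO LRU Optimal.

--- FIFO ---
  step 0: ref 1 -> FAULT, frames=[1,-] (faults so far: 1)
  step 1: ref 1 -> HIT, frames=[1,-] (faults so far: 1)
  step 2: ref 1 -> HIT, frames=[1,-] (faults so far: 1)
  step 3: ref 4 -> FAULT, frames=[1,4] (faults so far: 2)
  step 4: ref 6 -> FAULT, evict 1, frames=[6,4] (faults so far: 3)
  step 5: ref 4 -> HIT, frames=[6,4] (faults so far: 3)
  step 6: ref 5 -> FAULT, evict 4, frames=[6,5] (faults so far: 4)
  step 7: ref 3 -> FAULT, evict 6, frames=[3,5] (faults so far: 5)
  step 8: ref 4 -> FAULT, evict 5, frames=[3,4] (faults so far: 6)
  step 9: ref 1 -> FAULT, evict 3, frames=[1,4] (faults so far: 7)
  step 10: ref 2 -> FAULT, evict 4, frames=[1,2] (faults so far: 8)
  step 11: ref 5 -> FAULT, evict 1, frames=[5,2] (faults so far: 9)
  FIFO total faults: 9
--- LRU ---
  step 0: ref 1 -> FAULT, frames=[1,-] (faults so far: 1)
  step 1: ref 1 -> HIT, frames=[1,-] (faults so far: 1)
  step 2: ref 1 -> HIT, frames=[1,-] (faults so far: 1)
  step 3: ref 4 -> FAULT, frames=[1,4] (faults so far: 2)
  step 4: ref 6 -> FAULT, evict 1, frames=[6,4] (faults so far: 3)
  step 5: ref 4 -> HIT, frames=[6,4] (faults so far: 3)
  step 6: ref 5 -> FAULT, evict 6, frames=[5,4] (faults so far: 4)
  step 7: ref 3 -> FAULT, evict 4, frames=[5,3] (faults so far: 5)
  step 8: ref 4 -> FAULT, evict 5, frames=[4,3] (faults so far: 6)
  step 9: ref 1 -> FAULT, evict 3, frames=[4,1] (faults so far: 7)
  step 10: ref 2 -> FAULT, evict 4, frames=[2,1] (faults so far: 8)
  step 11: ref 5 -> FAULT, evict 1, frames=[2,5] (faults so far: 9)
  LRU total faults: 9
--- Optimal ---
  step 0: ref 1 -> FAULT, frames=[1,-] (faults so far: 1)
  step 1: ref 1 -> HIT, frames=[1,-] (faults so far: 1)
  step 2: ref 1 -> HIT, frames=[1,-] (faults so far: 1)
  step 3: ref 4 -> FAULT, frames=[1,4] (faults so far: 2)
  step 4: ref 6 -> FAULT, evict 1, frames=[6,4] (faults so far: 3)
  step 5: ref 4 -> HIT, frames=[6,4] (faults so far: 3)
  step 6: ref 5 -> FAULT, evict 6, frames=[5,4] (faults so far: 4)
  step 7: ref 3 -> FAULT, evict 5, frames=[3,4] (faults so far: 5)
  step 8: ref 4 -> HIT, frames=[3,4] (faults so far: 5)
  step 9: ref 1 -> FAULT, evict 3, frames=[1,4] (faults so far: 6)
  step 10: ref 2 -> FAULT, evict 1, frames=[2,4] (faults so far: 7)
  step 11: ref 5 -> FAULT, evict 2, frames=[5,4] (faults so far: 8)
  Optimal total faults: 8

Answer: 9 9 8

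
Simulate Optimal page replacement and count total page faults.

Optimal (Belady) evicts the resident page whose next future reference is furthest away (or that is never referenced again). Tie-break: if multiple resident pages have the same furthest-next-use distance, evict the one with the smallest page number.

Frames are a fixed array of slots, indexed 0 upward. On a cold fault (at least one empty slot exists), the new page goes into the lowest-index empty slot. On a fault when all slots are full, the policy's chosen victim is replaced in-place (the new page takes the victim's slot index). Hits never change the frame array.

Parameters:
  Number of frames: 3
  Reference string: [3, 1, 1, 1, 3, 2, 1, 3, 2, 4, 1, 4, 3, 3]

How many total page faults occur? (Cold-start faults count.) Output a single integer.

Step 0: ref 3 → FAULT, frames=[3,-,-]
Step 1: ref 1 → FAULT, frames=[3,1,-]
Step 2: ref 1 → HIT, frames=[3,1,-]
Step 3: ref 1 → HIT, frames=[3,1,-]
Step 4: ref 3 → HIT, frames=[3,1,-]
Step 5: ref 2 → FAULT, frames=[3,1,2]
Step 6: ref 1 → HIT, frames=[3,1,2]
Step 7: ref 3 → HIT, frames=[3,1,2]
Step 8: ref 2 → HIT, frames=[3,1,2]
Step 9: ref 4 → FAULT (evict 2), frames=[3,1,4]
Step 10: ref 1 → HIT, frames=[3,1,4]
Step 11: ref 4 → HIT, frames=[3,1,4]
Step 12: ref 3 → HIT, frames=[3,1,4]
Step 13: ref 3 → HIT, frames=[3,1,4]
Total faults: 4

Answer: 4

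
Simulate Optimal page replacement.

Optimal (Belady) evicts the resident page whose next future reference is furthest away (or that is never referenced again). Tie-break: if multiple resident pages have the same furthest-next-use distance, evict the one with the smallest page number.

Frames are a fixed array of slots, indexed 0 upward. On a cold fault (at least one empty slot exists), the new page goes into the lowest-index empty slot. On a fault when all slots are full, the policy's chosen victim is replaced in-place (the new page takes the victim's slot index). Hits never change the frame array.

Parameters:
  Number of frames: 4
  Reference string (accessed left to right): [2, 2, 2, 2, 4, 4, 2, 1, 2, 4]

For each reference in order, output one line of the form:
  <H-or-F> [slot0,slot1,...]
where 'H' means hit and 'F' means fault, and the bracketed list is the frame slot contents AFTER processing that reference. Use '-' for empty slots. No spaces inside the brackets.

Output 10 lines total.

F [2,-,-,-]
H [2,-,-,-]
H [2,-,-,-]
H [2,-,-,-]
F [2,4,-,-]
H [2,4,-,-]
H [2,4,-,-]
F [2,4,1,-]
H [2,4,1,-]
H [2,4,1,-]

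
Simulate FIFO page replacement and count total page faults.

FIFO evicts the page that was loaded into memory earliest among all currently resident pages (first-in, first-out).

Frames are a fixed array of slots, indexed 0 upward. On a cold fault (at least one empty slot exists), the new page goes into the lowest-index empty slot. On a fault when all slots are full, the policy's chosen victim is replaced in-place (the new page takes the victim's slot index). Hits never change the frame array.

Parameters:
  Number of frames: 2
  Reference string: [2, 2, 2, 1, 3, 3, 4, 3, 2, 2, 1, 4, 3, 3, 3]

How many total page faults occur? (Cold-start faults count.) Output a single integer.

Step 0: ref 2 → FAULT, frames=[2,-]
Step 1: ref 2 → HIT, frames=[2,-]
Step 2: ref 2 → HIT, frames=[2,-]
Step 3: ref 1 → FAULT, frames=[2,1]
Step 4: ref 3 → FAULT (evict 2), frames=[3,1]
Step 5: ref 3 → HIT, frames=[3,1]
Step 6: ref 4 → FAULT (evict 1), frames=[3,4]
Step 7: ref 3 → HIT, frames=[3,4]
Step 8: ref 2 → FAULT (evict 3), frames=[2,4]
Step 9: ref 2 → HIT, frames=[2,4]
Step 10: ref 1 → FAULT (evict 4), frames=[2,1]
Step 11: ref 4 → FAULT (evict 2), frames=[4,1]
Step 12: ref 3 → FAULT (evict 1), frames=[4,3]
Step 13: ref 3 → HIT, frames=[4,3]
Step 14: ref 3 → HIT, frames=[4,3]
Total faults: 8

Answer: 8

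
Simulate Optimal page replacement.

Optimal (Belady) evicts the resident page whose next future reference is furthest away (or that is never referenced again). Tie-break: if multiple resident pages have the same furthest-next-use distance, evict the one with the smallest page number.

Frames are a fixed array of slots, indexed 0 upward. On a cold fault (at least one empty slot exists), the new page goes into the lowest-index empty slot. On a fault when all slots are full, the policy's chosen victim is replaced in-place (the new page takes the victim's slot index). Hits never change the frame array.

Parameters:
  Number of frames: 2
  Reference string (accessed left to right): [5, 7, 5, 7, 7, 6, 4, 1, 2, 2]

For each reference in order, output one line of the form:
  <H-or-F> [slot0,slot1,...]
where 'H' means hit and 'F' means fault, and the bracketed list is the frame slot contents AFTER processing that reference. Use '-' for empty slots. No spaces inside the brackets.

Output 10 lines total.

F [5,-]
F [5,7]
H [5,7]
H [5,7]
H [5,7]
F [6,7]
F [4,7]
F [1,7]
F [2,7]
H [2,7]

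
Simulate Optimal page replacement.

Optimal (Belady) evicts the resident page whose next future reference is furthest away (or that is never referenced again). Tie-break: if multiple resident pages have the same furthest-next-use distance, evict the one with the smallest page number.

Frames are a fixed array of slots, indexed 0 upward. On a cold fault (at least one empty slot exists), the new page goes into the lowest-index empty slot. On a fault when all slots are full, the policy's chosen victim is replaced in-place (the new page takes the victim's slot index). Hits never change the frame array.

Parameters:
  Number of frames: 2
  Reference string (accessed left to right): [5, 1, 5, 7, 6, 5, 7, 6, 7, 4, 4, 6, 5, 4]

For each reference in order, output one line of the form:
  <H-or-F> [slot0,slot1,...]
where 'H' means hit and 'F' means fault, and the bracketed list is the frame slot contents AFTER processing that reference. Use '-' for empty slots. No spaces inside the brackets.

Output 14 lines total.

F [5,-]
F [5,1]
H [5,1]
F [5,7]
F [5,6]
H [5,6]
F [7,6]
H [7,6]
H [7,6]
F [4,6]
H [4,6]
H [4,6]
F [4,5]
H [4,5]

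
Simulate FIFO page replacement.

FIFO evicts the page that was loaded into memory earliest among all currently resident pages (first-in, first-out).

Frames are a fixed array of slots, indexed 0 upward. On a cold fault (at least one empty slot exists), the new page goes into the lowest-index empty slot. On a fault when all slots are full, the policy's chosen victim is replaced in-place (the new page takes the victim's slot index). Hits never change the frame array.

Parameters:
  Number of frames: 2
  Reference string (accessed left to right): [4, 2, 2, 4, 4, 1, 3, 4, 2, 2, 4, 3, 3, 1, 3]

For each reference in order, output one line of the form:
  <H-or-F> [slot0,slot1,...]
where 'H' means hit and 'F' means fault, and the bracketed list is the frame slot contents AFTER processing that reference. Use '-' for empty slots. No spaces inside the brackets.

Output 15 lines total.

F [4,-]
F [4,2]
H [4,2]
H [4,2]
H [4,2]
F [1,2]
F [1,3]
F [4,3]
F [4,2]
H [4,2]
H [4,2]
F [3,2]
H [3,2]
F [3,1]
H [3,1]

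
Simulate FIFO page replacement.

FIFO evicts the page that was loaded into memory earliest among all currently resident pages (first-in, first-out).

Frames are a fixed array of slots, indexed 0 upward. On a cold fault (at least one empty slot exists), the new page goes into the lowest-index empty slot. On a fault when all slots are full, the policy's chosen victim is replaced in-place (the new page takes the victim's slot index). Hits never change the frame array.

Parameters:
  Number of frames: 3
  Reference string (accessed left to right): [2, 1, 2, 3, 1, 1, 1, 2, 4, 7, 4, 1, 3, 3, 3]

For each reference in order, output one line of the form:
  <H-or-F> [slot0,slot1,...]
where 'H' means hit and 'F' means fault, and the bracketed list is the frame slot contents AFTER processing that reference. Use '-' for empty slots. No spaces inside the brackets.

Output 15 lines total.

F [2,-,-]
F [2,1,-]
H [2,1,-]
F [2,1,3]
H [2,1,3]
H [2,1,3]
H [2,1,3]
H [2,1,3]
F [4,1,3]
F [4,7,3]
H [4,7,3]
F [4,7,1]
F [3,7,1]
H [3,7,1]
H [3,7,1]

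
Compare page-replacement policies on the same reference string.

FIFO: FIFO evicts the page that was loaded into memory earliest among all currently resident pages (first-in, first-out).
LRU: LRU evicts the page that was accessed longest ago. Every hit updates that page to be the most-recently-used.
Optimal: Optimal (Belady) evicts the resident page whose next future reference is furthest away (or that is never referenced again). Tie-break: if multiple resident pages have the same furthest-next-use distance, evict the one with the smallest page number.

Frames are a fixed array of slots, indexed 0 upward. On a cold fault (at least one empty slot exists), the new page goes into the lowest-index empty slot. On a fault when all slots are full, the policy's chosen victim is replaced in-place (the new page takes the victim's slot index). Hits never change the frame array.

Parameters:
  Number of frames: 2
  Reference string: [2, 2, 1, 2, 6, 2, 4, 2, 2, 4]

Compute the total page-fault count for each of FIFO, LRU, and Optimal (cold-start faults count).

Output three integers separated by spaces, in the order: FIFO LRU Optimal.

--- FIFO ---
  step 0: ref 2 -> FAULT, frames=[2,-] (faults so far: 1)
  step 1: ref 2 -> HIT, frames=[2,-] (faults so far: 1)
  step 2: ref 1 -> FAULT, frames=[2,1] (faults so far: 2)
  step 3: ref 2 -> HIT, frames=[2,1] (faults so far: 2)
  step 4: ref 6 -> FAULT, evict 2, frames=[6,1] (faults so far: 3)
  step 5: ref 2 -> FAULT, evict 1, frames=[6,2] (faults so far: 4)
  step 6: ref 4 -> FAULT, evict 6, frames=[4,2] (faults so far: 5)
  step 7: ref 2 -> HIT, frames=[4,2] (faults so far: 5)
  step 8: ref 2 -> HIT, frames=[4,2] (faults so far: 5)
  step 9: ref 4 -> HIT, frames=[4,2] (faults so far: 5)
  FIFO total faults: 5
--- LRU ---
  step 0: ref 2 -> FAULT, frames=[2,-] (faults so far: 1)
  step 1: ref 2 -> HIT, frames=[2,-] (faults so far: 1)
  step 2: ref 1 -> FAULT, frames=[2,1] (faults so far: 2)
  step 3: ref 2 -> HIT, frames=[2,1] (faults so far: 2)
  step 4: ref 6 -> FAULT, evict 1, frames=[2,6] (faults so far: 3)
  step 5: ref 2 -> HIT, frames=[2,6] (faults so far: 3)
  step 6: ref 4 -> FAULT, evict 6, frames=[2,4] (faults so far: 4)
  step 7: ref 2 -> HIT, frames=[2,4] (faults so far: 4)
  step 8: ref 2 -> HIT, frames=[2,4] (faults so far: 4)
  step 9: ref 4 -> HIT, frames=[2,4] (faults so far: 4)
  LRU total faults: 4
--- Optimal ---
  step 0: ref 2 -> FAULT, frames=[2,-] (faults so far: 1)
  step 1: ref 2 -> HIT, frames=[2,-] (faults so far: 1)
  step 2: ref 1 -> FAULT, frames=[2,1] (faults so far: 2)
  step 3: ref 2 -> HIT, frames=[2,1] (faults so far: 2)
  step 4: ref 6 -> FAULT, evict 1, frames=[2,6] (faults so far: 3)
  step 5: ref 2 -> HIT, frames=[2,6] (faults so far: 3)
  step 6: ref 4 -> FAULT, evict 6, frames=[2,4] (faults so far: 4)
  step 7: ref 2 -> HIT, frames=[2,4] (faults so far: 4)
  step 8: ref 2 -> HIT, frames=[2,4] (faults so far: 4)
  step 9: ref 4 -> HIT, frames=[2,4] (faults so far: 4)
  Optimal total faults: 4

Answer: 5 4 4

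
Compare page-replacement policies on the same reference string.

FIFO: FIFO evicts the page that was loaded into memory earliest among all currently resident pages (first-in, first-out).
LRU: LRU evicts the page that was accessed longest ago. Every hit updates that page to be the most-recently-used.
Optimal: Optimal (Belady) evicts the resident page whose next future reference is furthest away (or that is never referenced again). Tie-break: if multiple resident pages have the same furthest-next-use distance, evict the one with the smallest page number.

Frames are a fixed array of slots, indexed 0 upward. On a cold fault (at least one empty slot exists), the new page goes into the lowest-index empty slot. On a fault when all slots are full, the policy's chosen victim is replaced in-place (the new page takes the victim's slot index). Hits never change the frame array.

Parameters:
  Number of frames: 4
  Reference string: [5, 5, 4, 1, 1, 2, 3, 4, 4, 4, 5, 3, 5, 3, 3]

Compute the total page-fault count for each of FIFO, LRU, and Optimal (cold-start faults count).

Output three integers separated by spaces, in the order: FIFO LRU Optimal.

--- FIFO ---
  step 0: ref 5 -> FAULT, frames=[5,-,-,-] (faults so far: 1)
  step 1: ref 5 -> HIT, frames=[5,-,-,-] (faults so far: 1)
  step 2: ref 4 -> FAULT, frames=[5,4,-,-] (faults so far: 2)
  step 3: ref 1 -> FAULT, frames=[5,4,1,-] (faults so far: 3)
  step 4: ref 1 -> HIT, frames=[5,4,1,-] (faults so far: 3)
  step 5: ref 2 -> FAULT, frames=[5,4,1,2] (faults so far: 4)
  step 6: ref 3 -> FAULT, evict 5, frames=[3,4,1,2] (faults so far: 5)
  step 7: ref 4 -> HIT, frames=[3,4,1,2] (faults so far: 5)
  step 8: ref 4 -> HIT, frames=[3,4,1,2] (faults so far: 5)
  step 9: ref 4 -> HIT, frames=[3,4,1,2] (faults so far: 5)
  step 10: ref 5 -> FAULT, evict 4, frames=[3,5,1,2] (faults so far: 6)
  step 11: ref 3 -> HIT, frames=[3,5,1,2] (faults so far: 6)
  step 12: ref 5 -> HIT, frames=[3,5,1,2] (faults so far: 6)
  step 13: ref 3 -> HIT, frames=[3,5,1,2] (faults so far: 6)
  step 14: ref 3 -> HIT, frames=[3,5,1,2] (faults so far: 6)
  FIFO total faults: 6
--- LRU ---
  step 0: ref 5 -> FAULT, frames=[5,-,-,-] (faults so far: 1)
  step 1: ref 5 -> HIT, frames=[5,-,-,-] (faults so far: 1)
  step 2: ref 4 -> FAULT, frames=[5,4,-,-] (faults so far: 2)
  step 3: ref 1 -> FAULT, frames=[5,4,1,-] (faults so far: 3)
  step 4: ref 1 -> HIT, frames=[5,4,1,-] (faults so far: 3)
  step 5: ref 2 -> FAULT, frames=[5,4,1,2] (faults so far: 4)
  step 6: ref 3 -> FAULT, evict 5, frames=[3,4,1,2] (faults so far: 5)
  step 7: ref 4 -> HIT, frames=[3,4,1,2] (faults so far: 5)
  step 8: ref 4 -> HIT, frames=[3,4,1,2] (faults so far: 5)
  step 9: ref 4 -> HIT, frames=[3,4,1,2] (faults so far: 5)
  step 10: ref 5 -> FAULT, evict 1, frames=[3,4,5,2] (faults so far: 6)
  step 11: ref 3 -> HIT, frames=[3,4,5,2] (faults so far: 6)
  step 12: ref 5 -> HIT, frames=[3,4,5,2] (faults so far: 6)
  step 13: ref 3 -> HIT, frames=[3,4,5,2] (faults so far: 6)
  step 14: ref 3 -> HIT, frames=[3,4,5,2] (faults so far: 6)
  LRU total faults: 6
--- Optimal ---
  step 0: ref 5 -> FAULT, frames=[5,-,-,-] (faults so far: 1)
  step 1: ref 5 -> HIT, frames=[5,-,-,-] (faults so far: 1)
  step 2: ref 4 -> FAULT, frames=[5,4,-,-] (faults so far: 2)
  step 3: ref 1 -> FAULT, frames=[5,4,1,-] (faults so far: 3)
  step 4: ref 1 -> HIT, frames=[5,4,1,-] (faults so far: 3)
  step 5: ref 2 -> FAULT, frames=[5,4,1,2] (faults so far: 4)
  step 6: ref 3 -> FAULT, evict 1, frames=[5,4,3,2] (faults so far: 5)
  step 7: ref 4 -> HIT, frames=[5,4,3,2] (faults so far: 5)
  step 8: ref 4 -> HIT, frames=[5,4,3,2] (faults so far: 5)
  step 9: ref 4 -> HIT, frames=[5,4,3,2] (faults so far: 5)
  step 10: ref 5 -> HIT, frames=[5,4,3,2] (faults so far: 5)
  step 11: ref 3 -> HIT, frames=[5,4,3,2] (faults so far: 5)
  step 12: ref 5 -> HIT, frames=[5,4,3,2] (faults so far: 5)
  step 13: ref 3 -> HIT, frames=[5,4,3,2] (faults so far: 5)
  step 14: ref 3 -> HIT, frames=[5,4,3,2] (faults so far: 5)
  Optimal total faults: 5

Answer: 6 6 5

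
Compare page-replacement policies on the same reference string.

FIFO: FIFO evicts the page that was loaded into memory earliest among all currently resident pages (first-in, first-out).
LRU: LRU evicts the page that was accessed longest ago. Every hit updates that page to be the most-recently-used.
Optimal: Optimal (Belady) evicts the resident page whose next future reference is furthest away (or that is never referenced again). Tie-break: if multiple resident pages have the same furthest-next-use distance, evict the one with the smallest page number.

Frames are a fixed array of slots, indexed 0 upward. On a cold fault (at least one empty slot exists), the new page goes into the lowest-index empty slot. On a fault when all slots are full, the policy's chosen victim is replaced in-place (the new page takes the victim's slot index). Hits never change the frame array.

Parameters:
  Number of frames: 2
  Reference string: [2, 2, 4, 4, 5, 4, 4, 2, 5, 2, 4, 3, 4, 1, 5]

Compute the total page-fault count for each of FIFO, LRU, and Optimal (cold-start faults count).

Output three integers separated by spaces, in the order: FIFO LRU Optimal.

--- FIFO ---
  step 0: ref 2 -> FAULT, frames=[2,-] (faults so far: 1)
  step 1: ref 2 -> HIT, frames=[2,-] (faults so far: 1)
  step 2: ref 4 -> FAULT, frames=[2,4] (faults so far: 2)
  step 3: ref 4 -> HIT, frames=[2,4] (faults so far: 2)
  step 4: ref 5 -> FAULT, evict 2, frames=[5,4] (faults so far: 3)
  step 5: ref 4 -> HIT, frames=[5,4] (faults so far: 3)
  step 6: ref 4 -> HIT, frames=[5,4] (faults so far: 3)
  step 7: ref 2 -> FAULT, evict 4, frames=[5,2] (faults so far: 4)
  step 8: ref 5 -> HIT, frames=[5,2] (faults so far: 4)
  step 9: ref 2 -> HIT, frames=[5,2] (faults so far: 4)
  step 10: ref 4 -> FAULT, evict 5, frames=[4,2] (faults so far: 5)
  step 11: ref 3 -> FAULT, evict 2, frames=[4,3] (faults so far: 6)
  step 12: ref 4 -> HIT, frames=[4,3] (faults so far: 6)
  step 13: ref 1 -> FAULT, evict 4, frames=[1,3] (faults so far: 7)
  step 14: ref 5 -> FAULT, evict 3, frames=[1,5] (faults so far: 8)
  FIFO total faults: 8
--- LRU ---
  step 0: ref 2 -> FAULT, frames=[2,-] (faults so far: 1)
  step 1: ref 2 -> HIT, frames=[2,-] (faults so far: 1)
  step 2: ref 4 -> FAULT, frames=[2,4] (faults so far: 2)
  step 3: ref 4 -> HIT, frames=[2,4] (faults so far: 2)
  step 4: ref 5 -> FAULT, evict 2, frames=[5,4] (faults so far: 3)
  step 5: ref 4 -> HIT, frames=[5,4] (faults so far: 3)
  step 6: ref 4 -> HIT, frames=[5,4] (faults so far: 3)
  step 7: ref 2 -> FAULT, evict 5, frames=[2,4] (faults so far: 4)
  step 8: ref 5 -> FAULT, evict 4, frames=[2,5] (faults so far: 5)
  step 9: ref 2 -> HIT, frames=[2,5] (faults so far: 5)
  step 10: ref 4 -> FAULT, evict 5, frames=[2,4] (faults so far: 6)
  step 11: ref 3 -> FAULT, evict 2, frames=[3,4] (faults so far: 7)
  step 12: ref 4 -> HIT, frames=[3,4] (faults so far: 7)
  step 13: ref 1 -> FAULT, evict 3, frames=[1,4] (faults so far: 8)
  step 14: ref 5 -> FAULT, evict 4, frames=[1,5] (faults so far: 9)
  LRU total faults: 9
--- Optimal ---
  step 0: ref 2 -> FAULT, frames=[2,-] (faults so far: 1)
  step 1: ref 2 -> HIT, frames=[2,-] (faults so far: 1)
  step 2: ref 4 -> FAULT, frames=[2,4] (faults so far: 2)
  step 3: ref 4 -> HIT, frames=[2,4] (faults so far: 2)
  step 4: ref 5 -> FAULT, evict 2, frames=[5,4] (faults so far: 3)
  step 5: ref 4 -> HIT, frames=[5,4] (faults so far: 3)
  step 6: ref 4 -> HIT, frames=[5,4] (faults so far: 3)
  step 7: ref 2 -> FAULT, evict 4, frames=[5,2] (faults so far: 4)
  step 8: ref 5 -> HIT, frames=[5,2] (faults so far: 4)
  step 9: ref 2 -> HIT, frames=[5,2] (faults so far: 4)
  step 10: ref 4 -> FAULT, evict 2, frames=[5,4] (faults so far: 5)
  step 11: ref 3 -> FAULT, evict 5, frames=[3,4] (faults so far: 6)
  step 12: ref 4 -> HIT, frames=[3,4] (faults so far: 6)
  step 13: ref 1 -> FAULT, evict 3, frames=[1,4] (faults so far: 7)
  step 14: ref 5 -> FAULT, evict 1, frames=[5,4] (faults so far: 8)
  Optimal total faults: 8

Answer: 8 9 8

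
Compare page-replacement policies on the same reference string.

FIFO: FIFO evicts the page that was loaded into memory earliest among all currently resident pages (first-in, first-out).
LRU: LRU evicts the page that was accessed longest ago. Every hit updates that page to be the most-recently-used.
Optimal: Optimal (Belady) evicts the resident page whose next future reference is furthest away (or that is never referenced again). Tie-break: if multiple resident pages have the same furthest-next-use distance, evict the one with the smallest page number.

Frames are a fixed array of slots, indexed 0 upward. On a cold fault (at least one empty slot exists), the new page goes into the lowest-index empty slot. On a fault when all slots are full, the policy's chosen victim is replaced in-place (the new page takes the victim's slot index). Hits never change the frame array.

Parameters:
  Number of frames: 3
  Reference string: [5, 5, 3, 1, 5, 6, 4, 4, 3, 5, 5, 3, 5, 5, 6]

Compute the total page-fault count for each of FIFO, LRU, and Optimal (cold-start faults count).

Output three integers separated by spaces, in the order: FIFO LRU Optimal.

Answer: 8 8 6

Derivation:
--- FIFO ---
  step 0: ref 5 -> FAULT, frames=[5,-,-] (faults so far: 1)
  step 1: ref 5 -> HIT, frames=[5,-,-] (faults so far: 1)
  step 2: ref 3 -> FAULT, frames=[5,3,-] (faults so far: 2)
  step 3: ref 1 -> FAULT, frames=[5,3,1] (faults so far: 3)
  step 4: ref 5 -> HIT, frames=[5,3,1] (faults so far: 3)
  step 5: ref 6 -> FAULT, evict 5, frames=[6,3,1] (faults so far: 4)
  step 6: ref 4 -> FAULT, evict 3, frames=[6,4,1] (faults so far: 5)
  step 7: ref 4 -> HIT, frames=[6,4,1] (faults so far: 5)
  step 8: ref 3 -> FAULT, evict 1, frames=[6,4,3] (faults so far: 6)
  step 9: ref 5 -> FAULT, evict 6, frames=[5,4,3] (faults so far: 7)
  step 10: ref 5 -> HIT, frames=[5,4,3] (faults so far: 7)
  step 11: ref 3 -> HIT, frames=[5,4,3] (faults so far: 7)
  step 12: ref 5 -> HIT, frames=[5,4,3] (faults so far: 7)
  step 13: ref 5 -> HIT, frames=[5,4,3] (faults so far: 7)
  step 14: ref 6 -> FAULT, evict 4, frames=[5,6,3] (faults so far: 8)
  FIFO total faults: 8
--- LRU ---
  step 0: ref 5 -> FAULT, frames=[5,-,-] (faults so far: 1)
  step 1: ref 5 -> HIT, frames=[5,-,-] (faults so far: 1)
  step 2: ref 3 -> FAULT, frames=[5,3,-] (faults so far: 2)
  step 3: ref 1 -> FAULT, frames=[5,3,1] (faults so far: 3)
  step 4: ref 5 -> HIT, frames=[5,3,1] (faults so far: 3)
  step 5: ref 6 -> FAULT, evict 3, frames=[5,6,1] (faults so far: 4)
  step 6: ref 4 -> FAULT, evict 1, frames=[5,6,4] (faults so far: 5)
  step 7: ref 4 -> HIT, frames=[5,6,4] (faults so far: 5)
  step 8: ref 3 -> FAULT, evict 5, frames=[3,6,4] (faults so far: 6)
  step 9: ref 5 -> FAULT, evict 6, frames=[3,5,4] (faults so far: 7)
  step 10: ref 5 -> HIT, frames=[3,5,4] (faults so far: 7)
  step 11: ref 3 -> HIT, frames=[3,5,4] (faults so far: 7)
  step 12: ref 5 -> HIT, frames=[3,5,4] (faults so far: 7)
  step 13: ref 5 -> HIT, frames=[3,5,4] (faults so far: 7)
  step 14: ref 6 -> FAULT, evict 4, frames=[3,5,6] (faults so far: 8)
  LRU total faults: 8
--- Optimal ---
  step 0: ref 5 -> FAULT, frames=[5,-,-] (faults so far: 1)
  step 1: ref 5 -> HIT, frames=[5,-,-] (faults so far: 1)
  step 2: ref 3 -> FAULT, frames=[5,3,-] (faults so far: 2)
  step 3: ref 1 -> FAULT, frames=[5,3,1] (faults so far: 3)
  step 4: ref 5 -> HIT, frames=[5,3,1] (faults so far: 3)
  step 5: ref 6 -> FAULT, evict 1, frames=[5,3,6] (faults so far: 4)
  step 6: ref 4 -> FAULT, evict 6, frames=[5,3,4] (faults so far: 5)
  step 7: ref 4 -> HIT, frames=[5,3,4] (faults so far: 5)
  step 8: ref 3 -> HIT, frames=[5,3,4] (faults so far: 5)
  step 9: ref 5 -> HIT, frames=[5,3,4] (faults so far: 5)
  step 10: ref 5 -> HIT, frames=[5,3,4] (faults so far: 5)
  step 11: ref 3 -> HIT, frames=[5,3,4] (faults so far: 5)
  step 12: ref 5 -> HIT, frames=[5,3,4] (faults so far: 5)
  step 13: ref 5 -> HIT, frames=[5,3,4] (faults so far: 5)
  step 14: ref 6 -> FAULT, evict 3, frames=[5,6,4] (faults so far: 6)
  Optimal total faults: 6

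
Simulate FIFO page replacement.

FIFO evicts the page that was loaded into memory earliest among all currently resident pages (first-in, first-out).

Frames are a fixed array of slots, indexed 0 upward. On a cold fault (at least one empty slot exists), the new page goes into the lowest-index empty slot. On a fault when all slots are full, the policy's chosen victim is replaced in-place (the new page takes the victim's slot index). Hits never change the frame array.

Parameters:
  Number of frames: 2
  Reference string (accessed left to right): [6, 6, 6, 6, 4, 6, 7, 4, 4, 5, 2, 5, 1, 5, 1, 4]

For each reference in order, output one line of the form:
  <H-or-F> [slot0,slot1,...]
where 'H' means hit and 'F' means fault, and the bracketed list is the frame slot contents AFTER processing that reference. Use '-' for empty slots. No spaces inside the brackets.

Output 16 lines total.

F [6,-]
H [6,-]
H [6,-]
H [6,-]
F [6,4]
H [6,4]
F [7,4]
H [7,4]
H [7,4]
F [7,5]
F [2,5]
H [2,5]
F [2,1]
F [5,1]
H [5,1]
F [5,4]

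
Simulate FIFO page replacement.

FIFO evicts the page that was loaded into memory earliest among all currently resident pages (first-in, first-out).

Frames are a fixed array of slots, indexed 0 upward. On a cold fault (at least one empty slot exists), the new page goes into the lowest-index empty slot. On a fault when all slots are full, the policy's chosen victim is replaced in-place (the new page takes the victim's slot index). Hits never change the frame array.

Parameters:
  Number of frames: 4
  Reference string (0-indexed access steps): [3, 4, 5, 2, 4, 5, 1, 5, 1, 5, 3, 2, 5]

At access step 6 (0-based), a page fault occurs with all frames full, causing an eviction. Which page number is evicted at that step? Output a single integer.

Answer: 3

Derivation:
Step 0: ref 3 -> FAULT, frames=[3,-,-,-]
Step 1: ref 4 -> FAULT, frames=[3,4,-,-]
Step 2: ref 5 -> FAULT, frames=[3,4,5,-]
Step 3: ref 2 -> FAULT, frames=[3,4,5,2]
Step 4: ref 4 -> HIT, frames=[3,4,5,2]
Step 5: ref 5 -> HIT, frames=[3,4,5,2]
Step 6: ref 1 -> FAULT, evict 3, frames=[1,4,5,2]
At step 6: evicted page 3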